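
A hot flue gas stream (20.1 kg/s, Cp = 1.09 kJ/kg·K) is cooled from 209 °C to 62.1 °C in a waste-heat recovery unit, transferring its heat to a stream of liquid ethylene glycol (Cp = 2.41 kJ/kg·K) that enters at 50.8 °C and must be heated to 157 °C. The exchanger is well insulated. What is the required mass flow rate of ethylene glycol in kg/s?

ṁ_c = 12.6 kg/s

Heat released by hot stream: Q = 20.1 × 1.09 × (209 − 62.1) = 3218.4 kJ/s
Energy balance on cold side (adiabatic exchanger): Q = ṁ_c·Cp_c·(T_c,out − T_c,in)
ṁ_c = 3218.4 / [2.41 × (157 − 50.8)] = 12.575 kg/s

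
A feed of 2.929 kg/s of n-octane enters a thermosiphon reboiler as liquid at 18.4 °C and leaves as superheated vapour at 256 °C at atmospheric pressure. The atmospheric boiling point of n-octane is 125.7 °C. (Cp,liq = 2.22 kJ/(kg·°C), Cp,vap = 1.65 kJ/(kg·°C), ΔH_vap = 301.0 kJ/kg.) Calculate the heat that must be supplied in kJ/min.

Q = 133000 kJ/min

liquid 18.4→125.7 °C: 238.21 kJ/kg
vaporisation at 125.7 °C: 301 kJ/kg
vapour 125.7→256 °C: 215 kJ/kg
Δh = 238.21 + 301 + 215 = 754.2 kJ/kg
Q = ṁ·Δh = 2.929 kg/s × 754.2 kJ/kg = 2209.1 kJ/s
|Q| = 2209.1 kW = 132540 kJ/min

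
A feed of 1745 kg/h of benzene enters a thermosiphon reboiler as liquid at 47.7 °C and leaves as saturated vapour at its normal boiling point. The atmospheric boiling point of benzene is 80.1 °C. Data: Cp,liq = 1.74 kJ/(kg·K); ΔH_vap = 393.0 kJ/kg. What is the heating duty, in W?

liquid 47.7→80.1 °C: 56.376 kJ/kg
vaporisation at 80.1 °C: 393 kJ/kg
Δh = 56.376 + 393 = 449.38 kJ/kg
Q = ṁ·Δh = 1745 kg/h × 449.38 kJ/kg = 784160 kJ/h
|Q| = 217.82 kW = 217820 W

Q = 218000 W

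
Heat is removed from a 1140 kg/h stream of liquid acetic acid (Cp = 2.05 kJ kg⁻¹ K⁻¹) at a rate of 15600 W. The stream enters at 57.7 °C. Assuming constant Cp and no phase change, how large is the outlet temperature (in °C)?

T_out = 33.7 °C

Q = 15600 W = 56160 kJ/h
ΔT = Q/(ṁ·Cp) = 56160/(1140×2.05) = 24.031 K
T_out = 57.7 − 24.031 = 33.669 °C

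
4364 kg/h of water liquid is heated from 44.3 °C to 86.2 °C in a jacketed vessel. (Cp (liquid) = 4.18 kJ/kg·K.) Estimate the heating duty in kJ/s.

Q = 212 kJ/s

Q = ṁ·Cp·ΔT = 4364 × 4.18 × (86.2 − 44.3) = 764320 kJ/h
Converting: 764320 / 3600 s = 212.31 kW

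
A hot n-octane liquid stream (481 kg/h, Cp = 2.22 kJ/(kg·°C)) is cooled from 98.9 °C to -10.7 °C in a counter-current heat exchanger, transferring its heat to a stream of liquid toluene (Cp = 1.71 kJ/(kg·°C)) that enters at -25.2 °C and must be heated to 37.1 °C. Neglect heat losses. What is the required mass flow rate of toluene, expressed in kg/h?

ṁ_c = 1100 kg/h

Heat released by hot stream: Q = 481 × 2.22 × (98.9 − -10.7) = 117030 kJ/h
Energy balance on cold side (adiabatic exchanger): Q = ṁ_c·Cp_c·(T_c,out − T_c,in)
ṁ_c = 117030 / [1.71 × (37.1 − -25.2)] = 1098.6 kg/h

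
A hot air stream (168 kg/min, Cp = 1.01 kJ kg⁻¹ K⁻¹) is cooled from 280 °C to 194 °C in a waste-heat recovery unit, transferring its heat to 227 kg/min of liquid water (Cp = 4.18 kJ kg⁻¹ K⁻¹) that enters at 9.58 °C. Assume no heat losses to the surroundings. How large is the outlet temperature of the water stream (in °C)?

T_c,out = 25.0 °C

Heat released by hot stream: Q = 168 × 1.01 × (280 − 194) = 14592 kJ/min
Energy balance on cold side (adiabatic exchanger): Q = ṁ_c·Cp_c·(T_c,out − T_c,in)
T_c,out = 9.58 + 14592/(227 × 4.18) = 24.959 °C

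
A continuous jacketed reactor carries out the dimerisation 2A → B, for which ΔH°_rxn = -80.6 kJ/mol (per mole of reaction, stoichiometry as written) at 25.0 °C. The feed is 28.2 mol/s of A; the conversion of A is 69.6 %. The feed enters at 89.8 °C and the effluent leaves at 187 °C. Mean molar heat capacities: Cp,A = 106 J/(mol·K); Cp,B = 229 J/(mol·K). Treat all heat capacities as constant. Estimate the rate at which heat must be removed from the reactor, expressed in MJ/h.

Extent of reaction ξ = 0.696 × 28.2 / 2 = 9.8136 mol/s
Reaction term: ξ·ΔH°_rxn = 9.8136 × -80.6 = -790.98 kJ/s
Sensible, feed 89.8→25 °C: -193.7 kJ/s
Outlet flows (mol/s): A 8.5728, B 9.8136
Sensible, products 25→187 °C: 511.28 kJ/s
Q = ΔH = -473.4 kJ/s = -473.4 kW
Heat removed = 1704.2 MJ/h

Q_out = 1700 MJ/h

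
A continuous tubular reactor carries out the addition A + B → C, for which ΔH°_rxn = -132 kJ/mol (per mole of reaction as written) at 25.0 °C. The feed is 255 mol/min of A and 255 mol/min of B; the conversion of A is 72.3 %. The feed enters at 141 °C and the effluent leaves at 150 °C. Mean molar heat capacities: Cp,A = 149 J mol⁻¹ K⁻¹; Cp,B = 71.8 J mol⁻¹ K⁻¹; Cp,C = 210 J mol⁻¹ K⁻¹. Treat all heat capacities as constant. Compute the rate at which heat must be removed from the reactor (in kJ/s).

Q_out = 401 kJ/s

Extent of reaction ξ = 0.723 × 255 = 184.36 mol/min
Reaction term: ξ·ΔH°_rxn = 184.36 × -132 = -24336 kJ/min
Sensible, feed 141→25 °C: -6531.3 kJ/min
Outlet flows (mol/min): A 70.635, B 70.635, C 184.36
Sensible, products 25→150 °C: 6789.1 kJ/min
Q = ΔH = -24078 kJ/min = -401.31 kW
Heat removed = 401.31 kJ/s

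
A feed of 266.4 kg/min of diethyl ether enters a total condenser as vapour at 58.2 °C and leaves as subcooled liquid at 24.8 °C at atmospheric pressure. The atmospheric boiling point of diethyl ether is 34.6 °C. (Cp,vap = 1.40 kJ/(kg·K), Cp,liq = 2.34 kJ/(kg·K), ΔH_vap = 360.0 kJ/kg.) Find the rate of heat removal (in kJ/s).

vapour 58.2→34.6 °C: -33.04 kJ/kg
condensation at 34.6 °C: -360 kJ/kg
liquid 34.6→24.8 °C: -22.932 kJ/kg
Δh = -33.04 + -360 + -22.932 = -415.97 kJ/kg
Q = ṁ·Δh = 266.4 kg/min × -415.97 kJ/kg = -110810 kJ/min
|Q| = 1846.9 kW

Q_c = 1850 kJ/s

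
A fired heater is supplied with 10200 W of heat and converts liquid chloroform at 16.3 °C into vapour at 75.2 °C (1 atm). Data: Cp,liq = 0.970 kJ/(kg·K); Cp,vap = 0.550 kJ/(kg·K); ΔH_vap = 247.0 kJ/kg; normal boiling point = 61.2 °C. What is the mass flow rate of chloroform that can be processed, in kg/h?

Δh = 0.970×(61.2−16.3) + 247.0 + 0.550×(75.2−61.2) = 298.25 kJ/kg
Q = 10200 W = 10.2 kJ/s = 36720 kJ/h
ṁ = Q/Δh = 36720 / 298.25 = 123.12 kg/h

ṁ = 123 kg/h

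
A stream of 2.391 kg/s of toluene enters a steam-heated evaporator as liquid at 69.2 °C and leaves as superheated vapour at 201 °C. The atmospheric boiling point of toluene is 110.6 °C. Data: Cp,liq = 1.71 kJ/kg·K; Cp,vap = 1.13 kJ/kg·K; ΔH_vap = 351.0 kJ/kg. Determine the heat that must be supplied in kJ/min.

Q = 75200 kJ/min

liquid 69.2→110.6 °C: 70.794 kJ/kg
vaporisation at 110.6 °C: 351 kJ/kg
vapour 110.6→201 °C: 102.15 kJ/kg
Δh = 70.794 + 351 + 102.15 = 523.95 kJ/kg
Q = ṁ·Δh = 2.391 kg/s × 523.95 kJ/kg = 1252.8 kJ/s
|Q| = 1252.8 kW = 75165 kJ/min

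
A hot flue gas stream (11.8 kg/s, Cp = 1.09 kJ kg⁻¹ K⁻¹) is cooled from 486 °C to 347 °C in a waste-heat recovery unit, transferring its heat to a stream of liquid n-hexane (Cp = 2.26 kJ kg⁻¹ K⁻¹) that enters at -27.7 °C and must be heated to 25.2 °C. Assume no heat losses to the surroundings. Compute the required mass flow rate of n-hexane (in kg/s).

Heat released by hot stream: Q = 11.8 × 1.09 × (486 − 347) = 1787.8 kJ/s
Energy balance on cold side (adiabatic exchanger): Q = ṁ_c·Cp_c·(T_c,out − T_c,in)
ṁ_c = 1787.8 / [2.26 × (25.2 − -27.7)] = 14.954 kg/s

ṁ_c = 15.0 kg/s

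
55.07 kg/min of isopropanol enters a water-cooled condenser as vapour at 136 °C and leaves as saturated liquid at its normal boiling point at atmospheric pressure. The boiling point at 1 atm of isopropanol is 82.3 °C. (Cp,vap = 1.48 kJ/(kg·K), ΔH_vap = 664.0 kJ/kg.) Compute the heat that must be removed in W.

Q_c = 682000 W

vapour 136→82.3 °C: -79.476 kJ/kg
condensation at 82.3 °C: -664 kJ/kg
Δh = -79.476 + -664 = -743.48 kJ/kg
Q = ṁ·Δh = 55.07 kg/min × -743.48 kJ/kg = -40943 kJ/min
|Q| = 682.39 kW = 682390 W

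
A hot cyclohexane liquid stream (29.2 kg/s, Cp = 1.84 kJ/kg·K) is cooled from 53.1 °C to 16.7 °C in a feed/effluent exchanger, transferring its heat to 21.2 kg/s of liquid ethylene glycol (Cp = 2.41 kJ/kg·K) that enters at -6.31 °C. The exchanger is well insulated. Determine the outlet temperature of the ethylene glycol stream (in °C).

T_c,out = 32.0 °C

Heat released by hot stream: Q = 29.2 × 1.84 × (53.1 − 16.7) = 1955.7 kJ/s
Energy balance on cold side (adiabatic exchanger): Q = ṁ_c·Cp_c·(T_c,out − T_c,in)
T_c,out = -6.31 + 1955.7/(21.2 × 2.41) = 31.968 °C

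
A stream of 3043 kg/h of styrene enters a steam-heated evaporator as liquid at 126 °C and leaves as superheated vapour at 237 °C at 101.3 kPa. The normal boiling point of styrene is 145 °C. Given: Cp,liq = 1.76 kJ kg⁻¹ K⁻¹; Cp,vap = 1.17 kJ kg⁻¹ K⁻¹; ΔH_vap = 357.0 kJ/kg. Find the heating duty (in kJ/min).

liquid 126→145 °C: 33.44 kJ/kg
vaporisation at 145 °C: 357 kJ/kg
vapour 145→237 °C: 107.64 kJ/kg
Δh = 33.44 + 357 + 107.64 = 498.08 kJ/kg
Q = ṁ·Δh = 3043 kg/h × 498.08 kJ/kg = 1.5157e+06 kJ/h
|Q| = 421.02 kW = 25261 kJ/min

Q = 25300 kJ/min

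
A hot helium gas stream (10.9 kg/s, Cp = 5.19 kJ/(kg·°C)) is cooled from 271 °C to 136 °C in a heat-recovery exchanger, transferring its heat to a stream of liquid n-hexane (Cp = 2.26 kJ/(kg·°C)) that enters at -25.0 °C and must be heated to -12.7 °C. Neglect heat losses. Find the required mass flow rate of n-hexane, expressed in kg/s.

Heat released by hot stream: Q = 10.9 × 5.19 × (271 − 136) = 7637.1 kJ/s
Energy balance on cold side (adiabatic exchanger): Q = ṁ_c·Cp_c·(T_c,out − T_c,in)
ṁ_c = 7637.1 / [2.26 × (-12.7 − -25.0)] = 274.74 kg/s

ṁ_c = 275 kg/s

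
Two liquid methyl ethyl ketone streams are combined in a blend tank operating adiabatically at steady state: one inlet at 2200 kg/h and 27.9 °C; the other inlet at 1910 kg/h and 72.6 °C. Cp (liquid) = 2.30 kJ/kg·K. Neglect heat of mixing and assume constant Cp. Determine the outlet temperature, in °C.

T_out = 48.7 °C

Energy balance with Q = 0: Σ ṁᵢCp,ᵢ(T_out − Tᵢ) = 0
T_out = Σ ṁᵢCp,ᵢTᵢ / Σ ṁᵢCp,ᵢ
      = 460110 / 9453 = 48.673 °C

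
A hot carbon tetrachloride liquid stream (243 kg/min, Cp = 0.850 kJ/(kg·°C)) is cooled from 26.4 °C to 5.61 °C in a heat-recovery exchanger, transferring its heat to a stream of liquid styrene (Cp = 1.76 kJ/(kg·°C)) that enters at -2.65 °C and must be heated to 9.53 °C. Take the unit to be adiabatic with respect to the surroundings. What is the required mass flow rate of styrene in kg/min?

Heat released by hot stream: Q = 243 × 0.850 × (26.4 − 5.61) = 4294.2 kJ/min
Energy balance on cold side (adiabatic exchanger): Q = ṁ_c·Cp_c·(T_c,out − T_c,in)
ṁ_c = 4294.2 / [1.76 × (9.53 − -2.65)] = 200.32 kg/min

ṁ_c = 200 kg/min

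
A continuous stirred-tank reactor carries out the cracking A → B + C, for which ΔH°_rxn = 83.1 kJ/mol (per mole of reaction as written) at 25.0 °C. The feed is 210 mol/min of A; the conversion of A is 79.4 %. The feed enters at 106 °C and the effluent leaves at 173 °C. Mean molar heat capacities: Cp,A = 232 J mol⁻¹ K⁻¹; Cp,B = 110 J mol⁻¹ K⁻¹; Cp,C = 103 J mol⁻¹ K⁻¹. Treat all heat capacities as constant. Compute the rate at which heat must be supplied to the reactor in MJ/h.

Extent of reaction ξ = 0.794 × 210 = 166.74 mol/min
Reaction term: ξ·ΔH°_rxn = 166.74 × 83.1 = 13856 kJ/min
Sensible, feed 106→25 °C: -3946.3 kJ/min
Outlet flows (mol/min): A 43.26, B 166.74, C 166.74
Sensible, products 25→173 °C: 6741.7 kJ/min
Q = ΔH = 16651 kJ/min = 277.52 kW
Heat supplied = 999.09 MJ/h

Q_in = 999 MJ/h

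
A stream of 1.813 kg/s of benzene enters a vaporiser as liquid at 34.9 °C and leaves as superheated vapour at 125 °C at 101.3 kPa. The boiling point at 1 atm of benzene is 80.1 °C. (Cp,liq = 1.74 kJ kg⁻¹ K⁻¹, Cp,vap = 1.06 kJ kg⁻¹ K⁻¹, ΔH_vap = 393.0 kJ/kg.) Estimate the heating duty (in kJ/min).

liquid 34.9→80.1 °C: 78.648 kJ/kg
vaporisation at 80.1 °C: 393 kJ/kg
vapour 80.1→125 °C: 47.594 kJ/kg
Δh = 78.648 + 393 + 47.594 = 519.24 kJ/kg
Q = ṁ·Δh = 1.813 kg/s × 519.24 kJ/kg = 941.39 kJ/s
|Q| = 941.39 kW = 56483 kJ/min

Q = 56500 kJ/min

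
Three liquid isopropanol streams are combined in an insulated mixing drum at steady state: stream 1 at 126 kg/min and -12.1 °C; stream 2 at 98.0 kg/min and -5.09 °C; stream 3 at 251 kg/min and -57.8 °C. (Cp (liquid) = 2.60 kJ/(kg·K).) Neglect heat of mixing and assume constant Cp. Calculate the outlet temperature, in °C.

T_out = -34.8 °C

Energy balance with Q = 0: Σ ṁᵢCp,ᵢ(T_out − Tᵢ) = 0
T_out = Σ ṁᵢCp,ᵢTᵢ / Σ ṁᵢCp,ᵢ
      = -42981 / 1235 = -34.803 °C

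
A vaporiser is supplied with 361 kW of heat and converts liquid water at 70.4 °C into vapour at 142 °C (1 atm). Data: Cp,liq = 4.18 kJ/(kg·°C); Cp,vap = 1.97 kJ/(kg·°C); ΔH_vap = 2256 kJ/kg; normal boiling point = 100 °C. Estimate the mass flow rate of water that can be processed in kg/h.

Δh = 4.18×(100−70.4) + 2256 + 1.97×(142−100) = 2462.5 kJ/kg
Q = 361 kW = 361 kJ/s = 1.2996e+06 kJ/h
ṁ = Q/Δh = 1.2996e+06 / 2462.5 = 527.76 kg/h

ṁ = 528 kg/h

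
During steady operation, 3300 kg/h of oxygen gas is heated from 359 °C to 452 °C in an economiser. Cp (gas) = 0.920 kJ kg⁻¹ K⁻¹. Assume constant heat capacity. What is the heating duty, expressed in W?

Q = 78400 W

Q = ṁ·Cp·ΔT = 3300 × 0.920 × (452 − 359) = 282350 kJ/h
Converting: 282350 / 3600 s = 78.43 kW
Heating duty = 78430 W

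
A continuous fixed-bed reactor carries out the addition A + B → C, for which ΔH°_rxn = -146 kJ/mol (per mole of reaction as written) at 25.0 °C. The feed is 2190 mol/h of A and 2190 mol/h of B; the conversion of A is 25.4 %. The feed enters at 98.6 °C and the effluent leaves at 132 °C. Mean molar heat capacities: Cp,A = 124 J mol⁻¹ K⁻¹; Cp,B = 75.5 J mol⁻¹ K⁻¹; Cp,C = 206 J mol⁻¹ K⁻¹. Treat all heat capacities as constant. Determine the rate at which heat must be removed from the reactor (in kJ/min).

Extent of reaction ξ = 0.254 × 2190 = 556.26 mol/h
Reaction term: ξ·ΔH°_rxn = 556.26 × -146 = -81214 kJ/h
Sensible, feed 98.6→25 °C: -32156 kJ/h
Outlet flows (mol/h): A 1633.7, B 1633.7, C 556.26
Sensible, products 25→132 °C: 47136 kJ/h
Q = ΔH = -66234 kJ/h = -18.398 kW
Heat removed = 1103.9 kJ/min

Q_out = 1100 kJ/min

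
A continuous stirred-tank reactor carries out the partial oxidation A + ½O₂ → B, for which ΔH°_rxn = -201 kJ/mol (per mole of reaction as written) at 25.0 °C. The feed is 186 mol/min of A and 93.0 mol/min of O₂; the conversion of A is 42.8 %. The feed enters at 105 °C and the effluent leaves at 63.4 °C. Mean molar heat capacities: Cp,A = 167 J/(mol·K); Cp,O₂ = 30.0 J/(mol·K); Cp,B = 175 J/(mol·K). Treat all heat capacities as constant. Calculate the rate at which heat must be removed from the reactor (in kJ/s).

Q_out = 291 kJ/s

Extent of reaction ξ = 0.428 × 186 = 79.608 mol/min
Reaction term: ξ·ΔH°_rxn = 79.608 × -201 = -16001 kJ/min
Sensible, feed 105→25 °C: -2708.2 kJ/min
Outlet flows (mol/min): A 106.39, O₂ 53.196, B 79.608
Sensible, products 25→63.4 °C: 1278.5 kJ/min
Q = ΔH = -17431 kJ/min = -290.51 kW
Heat removed = 290.51 kJ/s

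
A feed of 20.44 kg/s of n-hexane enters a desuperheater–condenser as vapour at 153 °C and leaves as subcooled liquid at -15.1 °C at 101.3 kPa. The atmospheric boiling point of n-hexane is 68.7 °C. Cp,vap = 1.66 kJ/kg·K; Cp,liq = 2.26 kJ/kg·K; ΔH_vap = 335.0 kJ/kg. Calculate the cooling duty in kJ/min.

Q_c = 815000 kJ/min

vapour 153→68.7 °C: -139.94 kJ/kg
condensation at 68.7 °C: -335 kJ/kg
liquid 68.7→-15.1 °C: -189.39 kJ/kg
Δh = -139.94 + -335 + -189.39 = -664.33 kJ/kg
Q = ṁ·Δh = 20.44 kg/s × -664.33 kJ/kg = -13579 kJ/s
|Q| = 13579 kW = 814730 kJ/min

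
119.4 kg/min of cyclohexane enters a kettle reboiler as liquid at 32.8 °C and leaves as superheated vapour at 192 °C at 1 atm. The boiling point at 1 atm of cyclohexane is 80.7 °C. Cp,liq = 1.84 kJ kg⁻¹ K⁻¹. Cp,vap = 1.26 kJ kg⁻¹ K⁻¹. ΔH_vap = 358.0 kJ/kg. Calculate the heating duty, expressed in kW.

liquid 32.8→80.7 °C: 88.136 kJ/kg
vaporisation at 80.7 °C: 358 kJ/kg
vapour 80.7→192 °C: 140.24 kJ/kg
Δh = 88.136 + 358 + 140.24 = 586.37 kJ/kg
Q = ṁ·Δh = 119.4 kg/min × 586.37 kJ/kg = 70013 kJ/min
|Q| = 1166.9 kW

Q = 1170 kW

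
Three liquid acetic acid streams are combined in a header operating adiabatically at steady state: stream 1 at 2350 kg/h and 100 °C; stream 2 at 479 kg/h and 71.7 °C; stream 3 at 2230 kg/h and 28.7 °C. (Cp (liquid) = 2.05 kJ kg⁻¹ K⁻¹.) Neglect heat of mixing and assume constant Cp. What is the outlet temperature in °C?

Adiabatic, steady state ⇒ Σ ṁᵢCp,ᵢ(T_out − Tᵢ) = 0
Σ ṁᵢCp,ᵢTᵢ = 2350×2.05×100 + 479×2.05×71.7 + 2230×2.05×28.7 = 683360
Σ ṁᵢCp,ᵢ = 2350×2.05 + 479×2.05 + 2230×2.05 = 10371
T_out = 683360 / 10371 = 65.892 °C

T_out = 65.9 °C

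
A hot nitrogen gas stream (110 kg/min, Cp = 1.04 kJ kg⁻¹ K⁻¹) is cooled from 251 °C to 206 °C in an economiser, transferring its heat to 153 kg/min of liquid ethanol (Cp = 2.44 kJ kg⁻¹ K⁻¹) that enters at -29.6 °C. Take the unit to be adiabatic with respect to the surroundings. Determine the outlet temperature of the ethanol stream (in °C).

Heat released by hot stream: Q = 110 × 1.04 × (251 − 206) = 5148 kJ/min
Energy balance on cold side (adiabatic exchanger): Q = ṁ_c·Cp_c·(T_c,out − T_c,in)
T_c,out = -29.6 + 5148/(153 × 2.44) = -15.81 °C

T_c,out = -15.8 °C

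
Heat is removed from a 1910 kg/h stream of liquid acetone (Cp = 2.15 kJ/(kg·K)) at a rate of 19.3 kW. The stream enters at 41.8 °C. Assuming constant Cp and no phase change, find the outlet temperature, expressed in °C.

Q = 19.3 kW = 69480 kJ/h
ΔT = Q/(ṁ·Cp) = 69480/(1910×2.15) = 16.92 K
T_out = 41.8 − 16.92 = 24.88 °C

T_out = 24.9 °C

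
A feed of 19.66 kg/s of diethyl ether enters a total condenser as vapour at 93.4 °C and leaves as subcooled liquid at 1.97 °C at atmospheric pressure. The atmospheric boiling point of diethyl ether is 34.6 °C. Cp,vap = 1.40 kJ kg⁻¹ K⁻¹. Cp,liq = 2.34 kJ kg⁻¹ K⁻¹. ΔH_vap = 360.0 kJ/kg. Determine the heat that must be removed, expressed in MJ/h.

vapour 93.4→34.6 °C: -82.32 kJ/kg
condensation at 34.6 °C: -360 kJ/kg
liquid 34.6→1.97 °C: -76.354 kJ/kg
Δh = -82.32 + -360 + -76.354 = -518.67 kJ/kg
Q = ṁ·Δh = 19.66 kg/s × -518.67 kJ/kg = -10197 kJ/s
|Q| = 10197 kW = 36710 MJ/h

Q_c = 36700 MJ/h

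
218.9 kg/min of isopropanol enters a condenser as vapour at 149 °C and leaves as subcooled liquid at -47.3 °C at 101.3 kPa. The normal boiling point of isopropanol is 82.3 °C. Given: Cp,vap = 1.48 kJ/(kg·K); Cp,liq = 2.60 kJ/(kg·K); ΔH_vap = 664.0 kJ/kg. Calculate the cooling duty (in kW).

vapour 149→82.3 °C: -98.716 kJ/kg
condensation at 82.3 °C: -664 kJ/kg
liquid 82.3→-47.3 °C: -336.96 kJ/kg
Δh = -98.716 + -664 + -336.96 = -1099.7 kJ/kg
Q = ṁ·Δh = 218.9 kg/min × -1099.7 kJ/kg = -240720 kJ/min
|Q| = 4012 kW

Q_c = 4010 kW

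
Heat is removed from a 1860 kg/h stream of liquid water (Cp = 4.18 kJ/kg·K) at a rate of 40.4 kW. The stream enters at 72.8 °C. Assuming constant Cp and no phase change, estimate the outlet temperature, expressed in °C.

Q = 40.4 kW = 145440 kJ/h
ΔT = Q/(ṁ·Cp) = 145440/(1860×4.18) = 18.707 K
T_out = 72.8 − 18.707 = 54.093 °C

T_out = 54.1 °C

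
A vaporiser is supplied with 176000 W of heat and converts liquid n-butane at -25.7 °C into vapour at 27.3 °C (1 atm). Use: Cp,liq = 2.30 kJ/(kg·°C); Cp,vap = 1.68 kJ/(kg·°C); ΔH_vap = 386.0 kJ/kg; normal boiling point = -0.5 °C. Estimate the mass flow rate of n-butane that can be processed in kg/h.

Δh = 2.30×(-0.5−-25.7) + 386.0 + 1.68×(27.3−-0.5) = 490.66 kJ/kg
Q = 176000 W = 176 kJ/s = 633600 kJ/h
ṁ = Q/Δh = 633600 / 490.66 = 1291.3 kg/h

ṁ = 1290 kg/h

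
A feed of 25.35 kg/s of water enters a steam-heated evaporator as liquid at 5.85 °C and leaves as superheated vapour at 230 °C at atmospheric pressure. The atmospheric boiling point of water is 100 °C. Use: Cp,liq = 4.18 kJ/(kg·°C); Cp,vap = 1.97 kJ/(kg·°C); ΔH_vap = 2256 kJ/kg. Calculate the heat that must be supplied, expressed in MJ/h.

Q = 265000 MJ/h

liquid 5.85→100 °C: 393.55 kJ/kg
vaporisation at 100 °C: 2256 kJ/kg
vapour 100→230 °C: 256.1 kJ/kg
Δh = 393.55 + 2256 + 256.1 = 2905.6 kJ/kg
Q = ṁ·Δh = 25.35 kg/s × 2905.6 kJ/kg = 73658 kJ/s
|Q| = 73658 kW = 265170 MJ/h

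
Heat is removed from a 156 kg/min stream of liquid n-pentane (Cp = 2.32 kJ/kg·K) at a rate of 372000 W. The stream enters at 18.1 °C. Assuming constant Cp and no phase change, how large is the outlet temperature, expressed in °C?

T_out = -43.6 °C

Q = 372000 W = 22320 kJ/min
ΔT = Q/(ṁ·Cp) = 22320/(156×2.32) = 61.671 K
T_out = 18.1 − 61.671 = -43.571 °C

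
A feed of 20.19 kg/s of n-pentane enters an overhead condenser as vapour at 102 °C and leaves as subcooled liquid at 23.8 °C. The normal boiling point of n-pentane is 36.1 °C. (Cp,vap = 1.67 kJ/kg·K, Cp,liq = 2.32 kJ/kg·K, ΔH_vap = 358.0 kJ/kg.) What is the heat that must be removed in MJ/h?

vapour 102→36.1 °C: -110.05 kJ/kg
condensation at 36.1 °C: -358 kJ/kg
liquid 36.1→23.8 °C: -28.536 kJ/kg
Δh = -110.05 + -358 + -28.536 = -496.59 kJ/kg
Q = ṁ·Δh = 20.19 kg/s × -496.59 kJ/kg = -10026 kJ/s
|Q| = 10026 kW = 36094 MJ/h

Q_c = 36100 MJ/h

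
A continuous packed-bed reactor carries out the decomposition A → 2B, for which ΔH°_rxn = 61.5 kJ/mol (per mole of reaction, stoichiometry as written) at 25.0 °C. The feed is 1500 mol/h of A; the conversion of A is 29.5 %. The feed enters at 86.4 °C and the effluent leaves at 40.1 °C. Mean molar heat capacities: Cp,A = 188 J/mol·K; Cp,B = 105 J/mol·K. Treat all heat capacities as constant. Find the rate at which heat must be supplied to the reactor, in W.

Q_in = 3970 W

Extent of reaction ξ = 0.295 × 1500 = 442.5 mol/h
Reaction term: ξ·ΔH°_rxn = 442.5 × 61.5 = 27214 kJ/h
Sensible, feed 86.4→25 °C: -17315 kJ/h
Outlet flows (mol/h): A 1057.5, B 885
Sensible, products 25→40.1 °C: 4405.2 kJ/h
Q = ΔH = 14304 kJ/h = 3.9734 kW
Heat supplied = 3973.4 W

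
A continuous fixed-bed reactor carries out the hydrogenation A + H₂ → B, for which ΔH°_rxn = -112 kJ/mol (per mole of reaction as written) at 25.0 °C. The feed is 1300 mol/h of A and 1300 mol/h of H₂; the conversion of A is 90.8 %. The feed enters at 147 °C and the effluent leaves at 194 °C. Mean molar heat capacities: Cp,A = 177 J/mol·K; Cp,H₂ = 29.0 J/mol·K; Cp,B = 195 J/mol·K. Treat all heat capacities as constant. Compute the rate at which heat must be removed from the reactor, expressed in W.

Extent of reaction ξ = 0.908 × 1300 = 1180.4 mol/h
Reaction term: ξ·ΔH°_rxn = 1180.4 × -112 = -132200 kJ/h
Sensible, feed 147→25 °C: -32672 kJ/h
Outlet flows (mol/h): A 119.6, H₂ 119.6, B 1180.4
Sensible, products 25→194 °C: 43064 kJ/h
Q = ΔH = -121810 kJ/h = -33.837 kW
Heat removed = 33837 W

Q_out = 33800 W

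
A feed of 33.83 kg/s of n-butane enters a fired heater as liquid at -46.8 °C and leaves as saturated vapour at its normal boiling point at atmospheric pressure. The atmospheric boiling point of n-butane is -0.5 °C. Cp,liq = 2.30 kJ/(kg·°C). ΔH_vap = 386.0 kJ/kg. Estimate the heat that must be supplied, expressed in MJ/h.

Q = 60000 MJ/h

liquid -46.8→-0.5 °C: 106.49 kJ/kg
vaporisation at -0.5 °C: 386 kJ/kg
Δh = 106.49 + 386 = 492.49 kJ/kg
Q = ṁ·Δh = 33.83 kg/s × 492.49 kJ/kg = 16661 kJ/s
|Q| = 16661 kW = 59979 MJ/h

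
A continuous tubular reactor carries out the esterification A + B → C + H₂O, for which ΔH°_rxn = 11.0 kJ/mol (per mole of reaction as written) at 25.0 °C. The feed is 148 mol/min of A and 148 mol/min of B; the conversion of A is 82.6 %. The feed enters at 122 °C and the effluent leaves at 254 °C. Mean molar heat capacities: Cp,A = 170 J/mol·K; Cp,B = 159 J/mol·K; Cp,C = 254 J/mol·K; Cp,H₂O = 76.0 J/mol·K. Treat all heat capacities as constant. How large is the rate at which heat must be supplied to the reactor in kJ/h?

Q_in = 468000 kJ/h

Extent of reaction ξ = 0.826 × 148 = 122.25 mol/min
Reaction term: ξ·ΔH°_rxn = 122.25 × 11.0 = 1344.7 kJ/min
Sensible, feed 122→25 °C: -4723.1 kJ/min
Outlet flows (mol/min): A 25.752, B 25.752, C 122.25, H₂O 122.25
Sensible, products 25→254 °C: 11178 kJ/min
Q = ΔH = 7800.1 kJ/min = 130 kW
Heat supplied = 468000 kJ/h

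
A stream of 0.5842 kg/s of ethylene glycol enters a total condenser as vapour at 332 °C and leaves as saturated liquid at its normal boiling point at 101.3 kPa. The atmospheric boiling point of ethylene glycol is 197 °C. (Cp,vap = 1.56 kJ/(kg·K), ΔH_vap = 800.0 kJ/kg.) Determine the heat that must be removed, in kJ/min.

Q_c = 35400 kJ/min

vapour 332→197 °C: -210.6 kJ/kg
condensation at 197 °C: -800 kJ/kg
Δh = -210.6 + -800 = -1010.6 kJ/kg
Q = ṁ·Δh = 0.5842 kg/s × -1010.6 kJ/kg = -590.39 kJ/s
|Q| = 590.39 kW = 35424 kJ/min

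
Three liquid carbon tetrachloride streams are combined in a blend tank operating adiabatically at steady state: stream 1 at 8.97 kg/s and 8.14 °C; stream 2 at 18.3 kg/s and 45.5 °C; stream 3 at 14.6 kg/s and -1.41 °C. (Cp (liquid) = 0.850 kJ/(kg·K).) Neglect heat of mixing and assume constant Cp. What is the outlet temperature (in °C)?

T_out = 21.1 °C

Energy balance with Q = 0: Σ ṁᵢCp,ᵢ(T_out − Tᵢ) = 0
T_out = Σ ṁᵢCp,ᵢTᵢ / Σ ṁᵢCp,ᵢ
      = 752.32 / 35.59 = 21.139 °C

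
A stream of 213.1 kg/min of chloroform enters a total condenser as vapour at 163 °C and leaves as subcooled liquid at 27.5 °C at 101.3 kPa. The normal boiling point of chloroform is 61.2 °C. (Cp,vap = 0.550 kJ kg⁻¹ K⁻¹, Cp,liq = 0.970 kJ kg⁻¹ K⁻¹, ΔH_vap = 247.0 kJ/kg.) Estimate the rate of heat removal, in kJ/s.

vapour 163→61.2 °C: -55.99 kJ/kg
condensation at 61.2 °C: -247 kJ/kg
liquid 61.2→27.5 °C: -32.689 kJ/kg
Δh = -55.99 + -247 + -32.689 = -335.68 kJ/kg
Q = ṁ·Δh = 213.1 kg/min × -335.68 kJ/kg = -71533 kJ/min
|Q| = 1192.2 kW

Q_c = 1190 kJ/s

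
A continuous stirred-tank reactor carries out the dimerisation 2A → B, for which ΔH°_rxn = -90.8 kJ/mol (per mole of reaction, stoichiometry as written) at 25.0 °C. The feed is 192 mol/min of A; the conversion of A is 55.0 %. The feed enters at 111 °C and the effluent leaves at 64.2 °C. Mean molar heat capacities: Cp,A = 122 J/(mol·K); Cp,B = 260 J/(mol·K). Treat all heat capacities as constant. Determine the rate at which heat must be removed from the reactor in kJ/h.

Q_out = 351000 kJ/h

Extent of reaction ξ = 0.550 × 192 / 2 = 52.8 mol/min
Reaction term: ξ·ΔH°_rxn = 52.8 × -90.8 = -4794.2 kJ/min
Sensible, feed 111→25 °C: -2014.5 kJ/min
Outlet flows (mol/min): A 86.4, B 52.8
Sensible, products 25→64.2 °C: 951.34 kJ/min
Q = ΔH = -5857.4 kJ/min = -97.623 kW
Heat removed = 351440 kJ/h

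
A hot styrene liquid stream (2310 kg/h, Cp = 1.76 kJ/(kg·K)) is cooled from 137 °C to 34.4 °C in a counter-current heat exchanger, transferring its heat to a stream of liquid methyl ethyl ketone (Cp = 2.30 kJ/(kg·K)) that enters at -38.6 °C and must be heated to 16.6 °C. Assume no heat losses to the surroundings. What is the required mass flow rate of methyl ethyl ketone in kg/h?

ṁ_c = 3290 kg/h

Heat released by hot stream: Q = 2310 × 1.76 × (137 − 34.4) = 417130 kJ/h
Energy balance on cold side (adiabatic exchanger): Q = ṁ_c·Cp_c·(T_c,out − T_c,in)
ṁ_c = 417130 / [2.30 × (16.6 − -38.6)] = 3285.5 kg/h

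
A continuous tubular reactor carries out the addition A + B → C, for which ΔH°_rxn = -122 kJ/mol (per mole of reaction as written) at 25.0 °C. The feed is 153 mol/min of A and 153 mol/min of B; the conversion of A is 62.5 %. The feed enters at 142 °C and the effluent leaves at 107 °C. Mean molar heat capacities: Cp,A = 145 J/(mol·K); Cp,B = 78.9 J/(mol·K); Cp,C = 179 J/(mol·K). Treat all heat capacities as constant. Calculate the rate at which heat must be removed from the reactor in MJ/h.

Extent of reaction ξ = 0.625 × 153 = 95.625 mol/min
Reaction term: ξ·ΔH°_rxn = 95.625 × -122 = -11666 kJ/min
Sensible, feed 142→25 °C: -4008 kJ/min
Outlet flows (mol/min): A 57.375, B 57.375, C 95.625
Sensible, products 25→107 °C: 2457 kJ/min
Q = ΔH = -13217 kJ/min = -220.29 kW
Heat removed = 793.04 MJ/h

Q_out = 793 MJ/h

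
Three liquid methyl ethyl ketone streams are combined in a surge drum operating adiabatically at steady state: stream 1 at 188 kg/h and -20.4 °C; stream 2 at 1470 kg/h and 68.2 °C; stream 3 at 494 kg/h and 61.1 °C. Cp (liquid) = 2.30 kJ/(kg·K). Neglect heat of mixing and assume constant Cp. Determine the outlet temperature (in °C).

Energy balance with Q = 0: Σ ṁᵢCp,ᵢ(T_out − Tᵢ) = 0
Σ ṁᵢCp,ᵢTᵢ = 188×2.30×-20.4 + 1470×2.30×68.2 + 494×2.30×61.1 = 291190
Σ ṁᵢCp,ᵢ = 188×2.30 + 1470×2.30 + 494×2.30 = 4949.6
T_out = 291190 / 4949.6 = 58.83 °C

T_out = 58.8 °C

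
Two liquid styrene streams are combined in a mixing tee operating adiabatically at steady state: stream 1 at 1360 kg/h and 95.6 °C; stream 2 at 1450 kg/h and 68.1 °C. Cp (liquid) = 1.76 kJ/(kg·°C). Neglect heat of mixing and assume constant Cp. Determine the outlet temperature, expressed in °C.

Adiabatic, steady state ⇒ Σ ṁᵢCp,ᵢ(T_out − Tᵢ) = 0
Σ ṁᵢCp,ᵢTᵢ = 1360×1.76×95.6 + 1450×1.76×68.1 = 402620
Σ ṁᵢCp,ᵢ = 1360×1.76 + 1450×1.76 = 4945.6
T_out = 402620 / 4945.6 = 81.41 °C

T_out = 81.4 °C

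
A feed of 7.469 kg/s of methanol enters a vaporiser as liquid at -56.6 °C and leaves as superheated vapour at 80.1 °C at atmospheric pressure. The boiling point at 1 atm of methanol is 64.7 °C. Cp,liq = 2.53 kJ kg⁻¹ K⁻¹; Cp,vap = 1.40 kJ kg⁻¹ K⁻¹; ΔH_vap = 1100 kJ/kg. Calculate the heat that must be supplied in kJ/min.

liquid -56.6→64.7 °C: 306.89 kJ/kg
vaporisation at 64.7 °C: 1100 kJ/kg
vapour 64.7→80.1 °C: 21.56 kJ/kg
Δh = 306.89 + 1100 + 21.56 = 1428.4 kJ/kg
Q = ṁ·Δh = 7.469 kg/s × 1428.4 kJ/kg = 10669 kJ/s
|Q| = 10669 kW = 640150 kJ/min

Q = 640000 kJ/min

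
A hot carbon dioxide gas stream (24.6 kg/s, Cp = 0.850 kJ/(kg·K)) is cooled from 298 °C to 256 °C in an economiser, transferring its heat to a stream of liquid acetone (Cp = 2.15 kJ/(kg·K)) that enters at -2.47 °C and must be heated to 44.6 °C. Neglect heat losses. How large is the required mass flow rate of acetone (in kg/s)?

ṁ_c = 8.68 kg/s

Heat released by hot stream: Q = 24.6 × 0.850 × (298 − 256) = 878.22 kJ/s
Energy balance on cold side (adiabatic exchanger): Q = ṁ_c·Cp_c·(T_c,out − T_c,in)
ṁ_c = 878.22 / [2.15 × (44.6 − -2.47)] = 8.678 kg/s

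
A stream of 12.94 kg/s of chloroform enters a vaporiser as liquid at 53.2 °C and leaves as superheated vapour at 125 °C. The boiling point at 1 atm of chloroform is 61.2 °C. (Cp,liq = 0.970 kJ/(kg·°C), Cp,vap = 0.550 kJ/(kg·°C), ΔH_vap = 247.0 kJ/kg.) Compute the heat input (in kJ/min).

Q = 225000 kJ/min

liquid 53.2→61.2 °C: 7.76 kJ/kg
vaporisation at 61.2 °C: 247 kJ/kg
vapour 61.2→125 °C: 35.09 kJ/kg
Δh = 7.76 + 247 + 35.09 = 289.85 kJ/kg
Q = ṁ·Δh = 12.94 kg/s × 289.85 kJ/kg = 3750.7 kJ/s
|Q| = 3750.7 kW = 225040 kJ/min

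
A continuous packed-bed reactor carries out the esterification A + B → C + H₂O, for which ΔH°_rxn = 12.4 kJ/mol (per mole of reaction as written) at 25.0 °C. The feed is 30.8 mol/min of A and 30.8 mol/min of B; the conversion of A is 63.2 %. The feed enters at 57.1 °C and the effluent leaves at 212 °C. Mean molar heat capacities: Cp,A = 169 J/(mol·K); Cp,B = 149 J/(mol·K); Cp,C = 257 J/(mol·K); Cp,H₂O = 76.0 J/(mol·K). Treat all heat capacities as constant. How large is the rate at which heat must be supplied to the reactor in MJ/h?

Extent of reaction ξ = 0.632 × 30.8 = 19.466 mol/min
Reaction term: ξ·ΔH°_rxn = 19.466 × 12.4 = 241.37 kJ/min
Sensible, feed 57.1→25 °C: -314.4 kJ/min
Outlet flows (mol/min): A 11.334, B 11.334, C 19.466, H₂O 19.466
Sensible, products 25→212 °C: 1886.2 kJ/min
Q = ΔH = 1813.1 kJ/min = 30.219 kW
Heat supplied = 108.79 MJ/h

Q_in = 109 MJ/h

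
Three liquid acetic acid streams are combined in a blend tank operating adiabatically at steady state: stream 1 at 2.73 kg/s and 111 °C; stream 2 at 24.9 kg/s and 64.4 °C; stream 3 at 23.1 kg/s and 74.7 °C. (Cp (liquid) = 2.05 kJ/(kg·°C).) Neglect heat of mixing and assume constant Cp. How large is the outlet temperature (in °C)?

Energy balance with Q = 0: Σ ṁᵢCp,ᵢ(T_out − Tᵢ) = 0
T_out = Σ ṁᵢCp,ᵢTᵢ / Σ ṁᵢCp,ᵢ
      = 7445.9 / 104 = 71.598 °C

T_out = 71.6 °C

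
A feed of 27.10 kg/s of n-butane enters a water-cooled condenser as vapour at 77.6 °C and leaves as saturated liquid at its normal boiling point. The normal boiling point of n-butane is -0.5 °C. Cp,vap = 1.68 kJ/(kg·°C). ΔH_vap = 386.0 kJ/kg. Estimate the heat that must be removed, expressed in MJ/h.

Q_c = 50500 MJ/h

vapour 77.6→-0.5 °C: -131.21 kJ/kg
condensation at -0.5 °C: -386 kJ/kg
Δh = -131.21 + -386 = -517.21 kJ/kg
Q = ṁ·Δh = 27.10 kg/s × -517.21 kJ/kg = -14016 kJ/s
|Q| = 14016 kW = 50459 MJ/h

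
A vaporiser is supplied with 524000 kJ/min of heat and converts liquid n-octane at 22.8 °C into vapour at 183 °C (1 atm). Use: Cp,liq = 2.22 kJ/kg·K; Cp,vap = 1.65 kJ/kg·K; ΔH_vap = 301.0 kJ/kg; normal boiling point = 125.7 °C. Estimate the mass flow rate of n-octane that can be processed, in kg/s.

ṁ = 14.0 kg/s

Δh = 2.22×(125.7−22.8) + 301.0 + 1.65×(183−125.7) = 623.98 kJ/kg
Q = 524000 kJ/min = 8733.3 kJ/s = 8733.3 kJ/s
ṁ = Q/Δh = 8733.3 / 623.98 = 13.996 kg/s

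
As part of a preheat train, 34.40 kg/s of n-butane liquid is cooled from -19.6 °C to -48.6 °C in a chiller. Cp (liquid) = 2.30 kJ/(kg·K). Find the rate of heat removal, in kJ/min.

Q_c = 138000 kJ/min

Q = ṁ·Cp·ΔT = 34.40 × 2.30 × (-48.6 − -19.6) = -2294.5 kJ/s
Cooling duty = 137670 kJ/min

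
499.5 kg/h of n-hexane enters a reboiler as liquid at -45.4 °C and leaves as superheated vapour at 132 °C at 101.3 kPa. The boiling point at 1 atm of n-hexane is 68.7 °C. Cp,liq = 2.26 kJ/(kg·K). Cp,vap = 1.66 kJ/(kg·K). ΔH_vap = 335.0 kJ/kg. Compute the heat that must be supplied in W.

liquid -45.4→68.7 °C: 257.87 kJ/kg
vaporisation at 68.7 °C: 335 kJ/kg
vapour 68.7→132 °C: 105.08 kJ/kg
Δh = 257.87 + 335 + 105.08 = 697.94 kJ/kg
Q = ṁ·Δh = 499.5 kg/h × 697.94 kJ/kg = 348620 kJ/h
|Q| = 96.84 kW = 96840 W

Q = 96800 W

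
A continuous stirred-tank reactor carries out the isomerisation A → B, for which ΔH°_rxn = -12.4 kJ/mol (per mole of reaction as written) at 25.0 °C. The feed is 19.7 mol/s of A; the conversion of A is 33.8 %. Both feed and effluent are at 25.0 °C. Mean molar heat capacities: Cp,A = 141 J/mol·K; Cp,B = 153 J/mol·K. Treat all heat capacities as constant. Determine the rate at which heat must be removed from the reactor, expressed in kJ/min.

Extent of reaction ξ = 0.338 × 19.7 = 6.6586 mol/s
Reaction term: ξ·ΔH°_rxn = 6.6586 × -12.4 = -82.567 kJ/s
Q = ΔH = -82.567 kJ/s = -82.567 kW
Heat removed = 4954 kJ/min

Q_out = 4950 kJ/min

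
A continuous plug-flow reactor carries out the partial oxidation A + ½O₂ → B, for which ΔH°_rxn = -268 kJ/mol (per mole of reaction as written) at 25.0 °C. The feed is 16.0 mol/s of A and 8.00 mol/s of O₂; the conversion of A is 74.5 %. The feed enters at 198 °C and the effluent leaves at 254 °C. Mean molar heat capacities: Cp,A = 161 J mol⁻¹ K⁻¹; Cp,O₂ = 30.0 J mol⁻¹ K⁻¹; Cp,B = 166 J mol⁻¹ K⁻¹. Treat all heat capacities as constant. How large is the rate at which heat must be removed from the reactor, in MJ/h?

Extent of reaction ξ = 0.745 × 16.0 = 11.92 mol/s
Reaction term: ξ·ΔH°_rxn = 11.92 × -268 = -3194.6 kJ/s
Sensible, feed 198→25 °C: -487.17 kJ/s
Outlet flows (mol/s): A 4.08, O₂ 2.04, B 11.92
Sensible, products 25→254 °C: 617.57 kJ/s
Q = ΔH = -3064.2 kJ/s = -3064.2 kW
Heat removed = 11031 MJ/h

Q_out = 11000 MJ/h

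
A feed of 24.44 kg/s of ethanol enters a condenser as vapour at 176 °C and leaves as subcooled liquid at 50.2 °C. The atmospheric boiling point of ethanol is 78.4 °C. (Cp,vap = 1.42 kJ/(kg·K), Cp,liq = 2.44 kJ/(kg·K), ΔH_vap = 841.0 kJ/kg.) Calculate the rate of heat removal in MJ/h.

vapour 176→78.4 °C: -138.59 kJ/kg
condensation at 78.4 °C: -841 kJ/kg
liquid 78.4→50.2 °C: -68.808 kJ/kg
Δh = -138.59 + -841 + -68.808 = -1048.4 kJ/kg
Q = ṁ·Δh = 24.44 kg/s × -1048.4 kJ/kg = -25623 kJ/s
|Q| = 25623 kW = 92242 MJ/h

Q_c = 92200 MJ/h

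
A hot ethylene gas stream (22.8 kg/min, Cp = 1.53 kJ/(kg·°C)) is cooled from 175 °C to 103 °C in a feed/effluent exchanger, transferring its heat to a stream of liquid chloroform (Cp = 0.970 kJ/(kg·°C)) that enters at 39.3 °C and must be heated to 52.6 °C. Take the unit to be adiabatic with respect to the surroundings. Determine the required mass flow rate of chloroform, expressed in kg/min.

ṁ_c = 195 kg/min

Heat released by hot stream: Q = 22.8 × 1.53 × (175 − 103) = 2511.6 kJ/min
Energy balance on cold side (adiabatic exchanger): Q = ṁ_c·Cp_c·(T_c,out − T_c,in)
ṁ_c = 2511.6 / [0.970 × (52.6 − 39.3)] = 194.69 kg/min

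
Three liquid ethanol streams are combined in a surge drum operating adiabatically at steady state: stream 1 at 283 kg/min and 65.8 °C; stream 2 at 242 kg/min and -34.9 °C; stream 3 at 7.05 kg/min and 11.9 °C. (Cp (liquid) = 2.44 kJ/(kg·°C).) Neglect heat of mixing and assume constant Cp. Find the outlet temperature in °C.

T_out = 19.3 °C

No heat crosses the boundary, so H_out = H_in.
T_out = Σ ṁᵢCp,ᵢTᵢ / Σ ṁᵢCp,ᵢ
      = 25033 / 1298.2 = 19.283 °C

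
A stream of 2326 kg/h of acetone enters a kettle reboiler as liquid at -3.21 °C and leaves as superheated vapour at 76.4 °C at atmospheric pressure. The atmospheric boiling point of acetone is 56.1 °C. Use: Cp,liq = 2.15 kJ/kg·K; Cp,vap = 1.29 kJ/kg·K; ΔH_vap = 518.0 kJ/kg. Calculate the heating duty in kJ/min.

Q = 26000 kJ/min

liquid -3.21→56.1 °C: 127.52 kJ/kg
vaporisation at 56.1 °C: 518 kJ/kg
vapour 56.1→76.4 °C: 26.187 kJ/kg
Δh = 127.52 + 518 + 26.187 = 671.7 kJ/kg
Q = ṁ·Δh = 2326 kg/h × 671.7 kJ/kg = 1.5624e+06 kJ/h
|Q| = 434 kW = 26040 kJ/min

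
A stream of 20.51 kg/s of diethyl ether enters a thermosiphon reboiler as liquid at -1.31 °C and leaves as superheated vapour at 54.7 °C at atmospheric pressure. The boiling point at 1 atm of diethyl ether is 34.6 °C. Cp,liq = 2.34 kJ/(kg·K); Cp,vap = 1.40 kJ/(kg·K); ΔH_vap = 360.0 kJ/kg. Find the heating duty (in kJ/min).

Q = 581000 kJ/min

liquid -1.31→34.6 °C: 84.029 kJ/kg
vaporisation at 34.6 °C: 360 kJ/kg
vapour 34.6→54.7 °C: 28.14 kJ/kg
Δh = 84.029 + 360 + 28.14 = 472.17 kJ/kg
Q = ṁ·Δh = 20.51 kg/s × 472.17 kJ/kg = 9684.2 kJ/s
|Q| = 9684.2 kW = 581050 kJ/min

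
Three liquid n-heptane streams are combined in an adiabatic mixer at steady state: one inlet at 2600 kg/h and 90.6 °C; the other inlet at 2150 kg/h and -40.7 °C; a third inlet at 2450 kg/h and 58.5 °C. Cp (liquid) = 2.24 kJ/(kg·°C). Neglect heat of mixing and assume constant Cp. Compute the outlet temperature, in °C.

T_out = 40.5 °C

No heat crosses the boundary, so H_out = H_in.
T_out = Σ ṁᵢCp,ᵢTᵢ / Σ ṁᵢCp,ᵢ
      = 652690 / 16128 = 40.469 °C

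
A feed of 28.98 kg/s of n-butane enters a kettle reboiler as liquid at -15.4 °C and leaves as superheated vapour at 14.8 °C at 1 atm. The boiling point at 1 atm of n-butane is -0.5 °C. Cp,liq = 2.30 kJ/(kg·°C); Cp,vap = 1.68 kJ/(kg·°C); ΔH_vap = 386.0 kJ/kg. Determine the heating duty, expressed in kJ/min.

Q = 775000 kJ/min

liquid -15.4→-0.5 °C: 34.27 kJ/kg
vaporisation at -0.5 °C: 386 kJ/kg
vapour -0.5→14.8 °C: 25.704 kJ/kg
Δh = 34.27 + 386 + 25.704 = 445.97 kJ/kg
Q = ṁ·Δh = 28.98 kg/s × 445.97 kJ/kg = 12924 kJ/s
|Q| = 12924 kW = 775460 kJ/min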